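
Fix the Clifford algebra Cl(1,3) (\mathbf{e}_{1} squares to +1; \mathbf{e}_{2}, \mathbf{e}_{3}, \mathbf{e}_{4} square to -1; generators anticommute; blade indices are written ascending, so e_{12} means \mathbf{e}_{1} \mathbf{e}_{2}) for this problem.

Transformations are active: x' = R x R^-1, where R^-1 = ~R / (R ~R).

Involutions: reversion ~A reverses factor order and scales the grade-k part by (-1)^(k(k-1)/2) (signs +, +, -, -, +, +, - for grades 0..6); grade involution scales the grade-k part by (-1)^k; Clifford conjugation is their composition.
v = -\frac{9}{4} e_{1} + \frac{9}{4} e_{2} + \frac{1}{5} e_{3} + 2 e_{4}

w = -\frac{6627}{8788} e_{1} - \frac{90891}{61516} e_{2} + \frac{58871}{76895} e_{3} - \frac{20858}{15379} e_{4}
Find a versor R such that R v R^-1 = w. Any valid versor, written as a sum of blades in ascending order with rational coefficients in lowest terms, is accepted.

R = v + w = -\frac{6600}{2197} e_{1} + \frac{11880}{15379} e_{2} + \frac{14850}{15379} e_{3} + \frac{9900}{15379} e_{4} works: the equal norms (-\frac{101}{25}) guarantee its sandwich swaps v into w.
Answer: -\frac{6600}{2197} e_{1} + \frac{11880}{15379} e_{2} + \frac{14850}{15379} e_{3} + \frac{9900}{15379} e_{4}


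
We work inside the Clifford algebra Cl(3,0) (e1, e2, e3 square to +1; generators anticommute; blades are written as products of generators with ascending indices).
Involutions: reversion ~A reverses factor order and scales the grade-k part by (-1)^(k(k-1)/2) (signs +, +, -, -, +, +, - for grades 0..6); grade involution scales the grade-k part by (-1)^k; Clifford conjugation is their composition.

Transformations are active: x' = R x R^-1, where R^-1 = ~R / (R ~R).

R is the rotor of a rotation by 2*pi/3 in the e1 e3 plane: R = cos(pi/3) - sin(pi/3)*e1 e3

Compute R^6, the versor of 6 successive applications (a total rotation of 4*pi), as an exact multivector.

Because a rotor carries half the rotation angle, composing 6 copies of this e1 e3-plane rotor multiplies the phase: 6*(pi/3) = 2*pi, hence R^6 = cos(2*pi) - sin(2*pi)*e1 e3.
cos(2*pi) = 1 and sin(2*pi) = 0, so R^6 = 1. The total rotation 4*pi is 2 full turns, so every vector returns to itself, yet the rotor is +1, back on the identity sheet (an even number of 2*pi turns).
Answer: 1


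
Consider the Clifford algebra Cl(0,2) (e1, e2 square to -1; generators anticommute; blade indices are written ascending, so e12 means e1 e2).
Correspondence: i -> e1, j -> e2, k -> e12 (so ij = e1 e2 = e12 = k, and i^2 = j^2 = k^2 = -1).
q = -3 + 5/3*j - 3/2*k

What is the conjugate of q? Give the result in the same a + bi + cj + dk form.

In blades: q = -3 + 5/3*e2 - 3/2*e12.
Conjugation here is Clifford conjugation: the scalar is fixed and the grade-1 and grade-2 blades all flip sign, giving -3 - 5/3*e2 + 3/2*e12; translating back:
Answer: -3 - 5/3*j + 3/2*k


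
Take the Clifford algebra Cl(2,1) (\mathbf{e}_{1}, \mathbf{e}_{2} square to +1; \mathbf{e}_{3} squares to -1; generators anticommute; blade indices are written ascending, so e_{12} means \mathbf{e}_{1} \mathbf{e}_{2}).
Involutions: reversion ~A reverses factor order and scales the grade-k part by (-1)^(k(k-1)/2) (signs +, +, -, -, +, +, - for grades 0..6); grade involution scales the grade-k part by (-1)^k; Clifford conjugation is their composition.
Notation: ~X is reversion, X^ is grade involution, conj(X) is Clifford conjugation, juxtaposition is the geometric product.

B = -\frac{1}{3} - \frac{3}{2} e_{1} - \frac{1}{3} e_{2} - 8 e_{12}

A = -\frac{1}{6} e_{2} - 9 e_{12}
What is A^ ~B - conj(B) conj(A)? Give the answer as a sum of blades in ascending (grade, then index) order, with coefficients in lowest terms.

first term: \frac{1295}{18} + \frac{5}{3} e_{1} - \frac{122}{9} e_{2} + \frac{13}{4} e_{12}
second term: -\frac{1295}{18} - \frac{5}{3} e_{1} + \frac{121}{9} e_{2} - \frac{11}{4} e_{12}
Answer: \frac{1295}{9} + \frac{10}{3} e_{1} - 27 e_{2} + 6 e_{12}


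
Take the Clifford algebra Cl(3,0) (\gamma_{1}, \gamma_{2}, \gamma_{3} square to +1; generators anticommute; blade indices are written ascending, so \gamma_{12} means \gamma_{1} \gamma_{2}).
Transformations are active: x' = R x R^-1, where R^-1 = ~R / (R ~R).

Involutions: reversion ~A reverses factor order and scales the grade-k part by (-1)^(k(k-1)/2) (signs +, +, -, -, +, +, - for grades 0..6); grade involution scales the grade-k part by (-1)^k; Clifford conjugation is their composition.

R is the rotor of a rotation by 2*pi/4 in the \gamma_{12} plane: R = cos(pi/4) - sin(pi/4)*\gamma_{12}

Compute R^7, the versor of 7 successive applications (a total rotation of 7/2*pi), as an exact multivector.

The rotor phase is half the rotation angle and phases add under composition, so 7 steps in the \gamma_{12} plane accumulate phase 7*(pi/4) = \frac{7 \pi}{4}: R^7 = cos(\frac{7 \pi}{4}) - sin(\frac{7 \pi}{4})*\gamma_{12}.
cos(\frac{7 \pi}{4}) = \frac{\sqrt{2}}{2} and sin(\frac{7 \pi}{4}) = - \frac{\sqrt{2}}{2}, so R^7 = \frac{\sqrt{2}}{2} + \frac{\sqrt{2}}{2} \gamma_{12}. The net rotation is 3/2*pi (after discarding 1 full turn, each of which contributes a factor -1 to the rotor); the rotor keeps the half-angle phase exactly.
Answer: \frac{\sqrt{2}}{2} + \frac{\sqrt{2}}{2} \gamma_{12}


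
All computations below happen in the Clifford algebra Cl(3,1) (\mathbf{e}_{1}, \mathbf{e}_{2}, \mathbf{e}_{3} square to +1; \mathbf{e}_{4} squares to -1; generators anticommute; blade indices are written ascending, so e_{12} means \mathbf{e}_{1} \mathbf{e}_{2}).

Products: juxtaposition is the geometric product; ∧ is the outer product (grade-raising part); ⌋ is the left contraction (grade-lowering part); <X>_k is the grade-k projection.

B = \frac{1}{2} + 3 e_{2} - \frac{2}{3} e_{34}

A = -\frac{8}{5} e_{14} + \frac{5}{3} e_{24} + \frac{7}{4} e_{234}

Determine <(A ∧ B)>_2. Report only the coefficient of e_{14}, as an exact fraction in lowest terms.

step 1: -\frac{4}{5} e_{14} + \frac{5}{6} e_{24} + \frac{24}{5} e_{124} + \frac{7}{8} e_{234}
step 2: -\frac{4}{5} e_{14} + \frac{5}{6} e_{24}
Answer: -\frac{4}{5}


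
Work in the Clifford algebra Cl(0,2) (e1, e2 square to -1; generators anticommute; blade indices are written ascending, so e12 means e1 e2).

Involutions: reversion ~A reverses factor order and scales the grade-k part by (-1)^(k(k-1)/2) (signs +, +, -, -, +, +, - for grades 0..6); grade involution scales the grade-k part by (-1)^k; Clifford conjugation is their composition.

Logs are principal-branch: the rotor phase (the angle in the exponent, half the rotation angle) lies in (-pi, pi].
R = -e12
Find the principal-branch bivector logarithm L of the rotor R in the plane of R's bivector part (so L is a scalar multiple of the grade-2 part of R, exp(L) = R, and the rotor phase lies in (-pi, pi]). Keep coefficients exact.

The scalar part of R is 0, which pins the rotor phase on the principal branch; dividing the bivector part by the sine of that phase recovers the unit plane, and L is the phase times that plane.
Concretely: cos(phase) = 0 gives phase = ±pi/2, and since phase/sin(phase) is even the sign is immaterial: L = (phase/sin(phase)) * <R>_2 = (pi/2) * <R>_2.
Answer: -pi/2*e12


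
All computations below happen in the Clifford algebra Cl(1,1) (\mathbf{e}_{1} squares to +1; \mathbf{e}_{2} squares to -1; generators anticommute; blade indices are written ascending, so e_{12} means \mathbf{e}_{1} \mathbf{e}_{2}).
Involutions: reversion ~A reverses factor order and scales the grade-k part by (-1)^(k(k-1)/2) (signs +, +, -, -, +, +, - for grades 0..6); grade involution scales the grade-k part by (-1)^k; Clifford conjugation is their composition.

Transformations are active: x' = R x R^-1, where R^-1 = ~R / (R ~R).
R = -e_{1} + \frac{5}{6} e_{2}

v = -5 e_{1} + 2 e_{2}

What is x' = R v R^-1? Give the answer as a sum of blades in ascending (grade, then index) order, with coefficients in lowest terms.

~R = -e_{1} + \frac{5}{6} e_{2}, and R ~R = \frac{11}{36}, so R^-1 = ~R / (\frac{11}{36}).
R v = \frac{10}{3} + \frac{13}{6} e_{12}
Answer: -\frac{185}{11} e_{1} + \frac{178}{11} e_{2}


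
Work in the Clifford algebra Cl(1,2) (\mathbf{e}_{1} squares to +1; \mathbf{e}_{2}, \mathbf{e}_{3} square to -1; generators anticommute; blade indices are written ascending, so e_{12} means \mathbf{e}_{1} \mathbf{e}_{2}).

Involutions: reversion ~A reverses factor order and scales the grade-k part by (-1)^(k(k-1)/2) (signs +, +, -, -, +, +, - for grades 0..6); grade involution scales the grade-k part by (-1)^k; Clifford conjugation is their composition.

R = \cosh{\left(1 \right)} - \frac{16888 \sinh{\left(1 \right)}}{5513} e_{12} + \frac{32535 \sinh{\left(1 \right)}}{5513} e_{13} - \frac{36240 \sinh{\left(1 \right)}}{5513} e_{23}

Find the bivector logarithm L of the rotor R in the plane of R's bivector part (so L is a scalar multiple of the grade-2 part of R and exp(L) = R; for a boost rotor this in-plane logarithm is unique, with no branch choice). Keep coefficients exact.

The scalar part of R is \cosh{\left(1 \right)}, giving the rapidity magnitude (cosh is even); the bivector part supplies orientation, its quotient by sinh of the rapidity is the plane, and L = rapidity * plane — unique in that plane, since flipping both signs leaves L unchanged.
Concretely: cosh(rapidity) = \cosh{\left(1 \right)} gives rapidity = ±1, and since rapidity/sinh(rapidity) is even the sign is immaterial: L = (rapidity/sinh(rapidity)) * <R>_2 = (\frac{1}{\sinh{\left(1 \right)}}) * <R>_2.
Answer: - \frac{16888}{5513} e_{12} + \frac{32535}{5513} e_{13} - \frac{36240}{5513} e_{23}


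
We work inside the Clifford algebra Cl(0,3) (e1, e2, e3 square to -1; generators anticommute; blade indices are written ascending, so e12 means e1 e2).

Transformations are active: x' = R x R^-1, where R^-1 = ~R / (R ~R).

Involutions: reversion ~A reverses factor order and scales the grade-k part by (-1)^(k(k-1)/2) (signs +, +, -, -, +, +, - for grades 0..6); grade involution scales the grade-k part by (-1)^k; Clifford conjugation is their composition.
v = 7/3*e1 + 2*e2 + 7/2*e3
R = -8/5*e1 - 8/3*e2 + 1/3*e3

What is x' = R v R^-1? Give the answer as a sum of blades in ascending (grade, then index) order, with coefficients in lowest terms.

~R = -8/5*e1 - 8/3*e2 + 1/3*e3, and R ~R = -2201/225, so R^-1 = ~R / (-2201/225).
R v = 79/10 + 136/45*e12 - 287/45*e13 - 10*e23
Answer: 1657/6603*e1 + 5078/2201*e2 - 17777/4402*e3


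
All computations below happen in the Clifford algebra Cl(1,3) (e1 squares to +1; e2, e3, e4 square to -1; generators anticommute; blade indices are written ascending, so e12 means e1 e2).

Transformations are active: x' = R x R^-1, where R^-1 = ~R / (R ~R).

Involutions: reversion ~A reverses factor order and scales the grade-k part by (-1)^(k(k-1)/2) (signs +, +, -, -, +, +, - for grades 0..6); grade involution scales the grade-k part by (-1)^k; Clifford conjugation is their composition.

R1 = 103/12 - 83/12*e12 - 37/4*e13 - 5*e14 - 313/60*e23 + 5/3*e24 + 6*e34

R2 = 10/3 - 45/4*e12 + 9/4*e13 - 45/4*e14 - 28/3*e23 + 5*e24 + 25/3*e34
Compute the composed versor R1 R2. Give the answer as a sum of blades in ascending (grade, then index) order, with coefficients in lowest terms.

Distribute over the grade parts of R1 (each basis-blade product reordered to ascending indices, repeated generators contracted through their squares):
<R1>_0 (= 103/12) R2 = 515/18 - 1545/16*e12 + 309/16*e13 - 1545/16*e14 - 721/9*e23 + 515/12*e24 + 2575/36*e34
<R1>_2 (= -83/12*e12 - 37/4*e13 - 5*e14 - 313/60*e23 + 5/3*e24 + 6*e34) R2 = 1121/180 + 49511/720*e12 - 1565/144*e13 + 359/4*e14 + 689/8*e23 - 4109/144*e24 - 15241/144*e34 + 3271/144*e1234
Summing the partial products and collecting blades:
Answer: 6271/180 - 10007/360*e12 + 76/9*e13 - 109/16*e14 + 433/72*e23 + 2071/144*e24 - 549/16*e34 + 3271/144*e1234


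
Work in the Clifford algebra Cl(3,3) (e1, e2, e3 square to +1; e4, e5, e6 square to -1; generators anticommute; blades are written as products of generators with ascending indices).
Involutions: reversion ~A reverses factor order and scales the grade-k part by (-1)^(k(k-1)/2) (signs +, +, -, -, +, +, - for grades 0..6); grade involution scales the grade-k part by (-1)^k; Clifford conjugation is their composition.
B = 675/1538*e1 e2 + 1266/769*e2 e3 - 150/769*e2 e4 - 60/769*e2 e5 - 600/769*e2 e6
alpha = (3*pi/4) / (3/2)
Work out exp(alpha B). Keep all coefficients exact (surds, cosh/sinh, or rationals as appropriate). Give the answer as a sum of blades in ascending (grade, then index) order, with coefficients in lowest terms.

B^2 term by term: the squares give (675/1538)^2*(e1 e2)^2 + (1266/769)^2*(e2 e3)^2 + (-150/769)^2*(e2 e4)^2 + (-60/769)^2*(e2 e5)^2 + (-600/769)^2*(e2 e6)^2 = 455625/2365444*(-1) + 1602756/591361*(-1) + 22500/591361*(+1) + 3600/591361*(+1) + 360000/591361*(+1) = -9/4 (each basis 2-blade squares to minus the product of its generators' squares); cross terms between blades sharing an index anticommute and cancel. So B^2 = -9/4.
B^2 = -9/4 — the series telescopes trigonometrically here: l = 3/2, alpha*l = 3*pi/4, so exp(alpha B) = cos(3*pi/4) + (sin(3*pi/4)/(3/2))*B = -sqrt(2)/2 + (sqrt(2)/3)*B.
Answer: -sqrt(2)/2 + 225*sqrt(2)/1538*e1 e2 + 422*sqrt(2)/769*e2 e3 - 50*sqrt(2)/769*e2 e4 - 20*sqrt(2)/769*e2 e5 - 200*sqrt(2)/769*e2 e6


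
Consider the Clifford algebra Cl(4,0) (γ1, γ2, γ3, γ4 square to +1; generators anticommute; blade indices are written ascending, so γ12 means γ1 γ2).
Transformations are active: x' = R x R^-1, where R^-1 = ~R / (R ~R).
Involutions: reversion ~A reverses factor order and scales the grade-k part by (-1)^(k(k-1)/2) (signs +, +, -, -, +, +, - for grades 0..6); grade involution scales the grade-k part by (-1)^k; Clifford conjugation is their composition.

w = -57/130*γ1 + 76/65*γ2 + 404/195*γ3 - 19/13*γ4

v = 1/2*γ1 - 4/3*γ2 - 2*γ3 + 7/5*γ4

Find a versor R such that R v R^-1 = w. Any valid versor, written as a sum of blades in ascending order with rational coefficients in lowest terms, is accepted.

Why this works: both vectors square to 7189/900, so q(v) = q(w) and R = v + w = 4/65*γ1 - 32/195*γ2 + 14/195*γ3 - 4/65*γ4 carries v to w — its own direction survives, the complement (v - w)/2 flips.
Answer: 4/65*γ1 - 32/195*γ2 + 14/195*γ3 - 4/65*γ4


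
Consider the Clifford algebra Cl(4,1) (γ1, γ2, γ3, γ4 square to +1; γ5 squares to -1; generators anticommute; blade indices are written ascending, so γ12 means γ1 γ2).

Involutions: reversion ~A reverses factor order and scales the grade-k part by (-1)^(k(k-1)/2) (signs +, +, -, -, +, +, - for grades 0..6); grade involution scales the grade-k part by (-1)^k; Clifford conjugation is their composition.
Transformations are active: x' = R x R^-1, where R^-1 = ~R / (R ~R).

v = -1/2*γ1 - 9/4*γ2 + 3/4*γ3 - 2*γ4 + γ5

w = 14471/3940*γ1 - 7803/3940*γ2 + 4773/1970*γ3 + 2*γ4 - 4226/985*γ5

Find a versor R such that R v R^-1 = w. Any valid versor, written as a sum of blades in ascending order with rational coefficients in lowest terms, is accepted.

Sketch: the shared square 71/8 makes R = v + w = 12501/3940*γ1 - 4167/985*γ2 + 12501/3940*γ3 - 3241/985*γ5 the natural versor; its sandwich fixes that direction, negates (v - w)/2, and sends v to w.
Answer: 12501/3940*γ1 - 4167/985*γ2 + 12501/3940*γ3 - 3241/985*γ5


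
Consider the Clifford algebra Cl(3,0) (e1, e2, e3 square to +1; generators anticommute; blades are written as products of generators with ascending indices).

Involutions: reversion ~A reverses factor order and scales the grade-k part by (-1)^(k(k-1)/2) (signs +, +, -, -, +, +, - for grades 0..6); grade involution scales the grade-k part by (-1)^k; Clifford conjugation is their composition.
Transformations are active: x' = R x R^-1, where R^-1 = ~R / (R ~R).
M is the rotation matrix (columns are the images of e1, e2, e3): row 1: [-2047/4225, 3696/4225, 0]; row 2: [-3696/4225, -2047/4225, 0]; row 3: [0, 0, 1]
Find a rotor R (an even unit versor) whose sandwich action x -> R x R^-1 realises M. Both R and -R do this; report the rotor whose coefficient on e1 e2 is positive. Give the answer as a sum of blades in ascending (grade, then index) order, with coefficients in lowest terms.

Method: write R = a + b12*e1 e2 + b13*e1 e3 + b23*e2 e3 with a^2 + b12^2 + b13^2 + b23^2 = 1 (so R^-1 = ~R). Expanding the columns R e_j ~R gives tr M = 4a^2 - 1 and, from the antisymmetric part, M21 - M12 = -4a*b12, M13 - M31 = 4a*b13, M32 - M23 = -4a*b23.
Here tr M = 131/4225, so a^2 = (1 + tr M)/4 = 1089/4225 and a = ±33/65. Taking a = 33/65: M21 - M12 = -7392/4225, M13 - M31 = 0, M32 - M23 = 0, giving b12 = 56/65, b13 = 0, b23 = 0, i.e. R = 33/65 + 56/65*e1 e2.
Its e1 e2 coefficient is already positive.
Answer: 33/65 + 56/65*e1 e2. Why the constraint matters: R and -R act identically through the sandwich — M has trace 131/4225 either way — so only the sign condition on e1 e2 picks one of the two preimages.


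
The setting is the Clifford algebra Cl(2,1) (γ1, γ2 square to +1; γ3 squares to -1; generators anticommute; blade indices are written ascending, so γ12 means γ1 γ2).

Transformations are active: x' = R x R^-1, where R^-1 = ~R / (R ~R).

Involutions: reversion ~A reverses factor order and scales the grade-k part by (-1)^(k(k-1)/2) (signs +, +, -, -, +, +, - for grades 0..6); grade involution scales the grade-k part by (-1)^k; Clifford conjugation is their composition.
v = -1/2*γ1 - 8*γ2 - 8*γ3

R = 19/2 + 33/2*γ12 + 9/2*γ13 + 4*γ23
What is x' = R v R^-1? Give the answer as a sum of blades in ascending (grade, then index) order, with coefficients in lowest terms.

~R = 19/2 - 33/2*γ12 - 9/2*γ13 - 4*γ23, and R ~R = 1305/4, so R^-1 = ~R / (1305/4).
R v = -403/4*γ1 - 143/4*γ2 - 167/4*γ3 - 98*γ123
Answer: -2579/870*γ1 + 839/261*γ2 - 5669/1305*γ3


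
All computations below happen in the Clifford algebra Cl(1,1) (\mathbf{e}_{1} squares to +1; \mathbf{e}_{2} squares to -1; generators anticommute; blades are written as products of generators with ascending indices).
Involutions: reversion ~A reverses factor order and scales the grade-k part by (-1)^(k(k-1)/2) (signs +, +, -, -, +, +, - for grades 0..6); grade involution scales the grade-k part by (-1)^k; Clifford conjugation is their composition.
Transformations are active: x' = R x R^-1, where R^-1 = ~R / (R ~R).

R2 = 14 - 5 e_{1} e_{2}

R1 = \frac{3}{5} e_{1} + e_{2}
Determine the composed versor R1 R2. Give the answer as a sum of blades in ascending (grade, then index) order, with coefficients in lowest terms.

Distribute over the terms of R1 (each basis-blade product reordered to ascending indices, repeated generators contracted through their squares):
(\frac{3}{5} e_{1}) R2 = \frac{42}{5} e_{1} - 3 e_{2}
(e_{2}) R2 = -5 e_{1} + 14 e_{2}
Summing the partial products and collecting blades:
Answer: \frac{17}{5} e_{1} + 11 e_{2}


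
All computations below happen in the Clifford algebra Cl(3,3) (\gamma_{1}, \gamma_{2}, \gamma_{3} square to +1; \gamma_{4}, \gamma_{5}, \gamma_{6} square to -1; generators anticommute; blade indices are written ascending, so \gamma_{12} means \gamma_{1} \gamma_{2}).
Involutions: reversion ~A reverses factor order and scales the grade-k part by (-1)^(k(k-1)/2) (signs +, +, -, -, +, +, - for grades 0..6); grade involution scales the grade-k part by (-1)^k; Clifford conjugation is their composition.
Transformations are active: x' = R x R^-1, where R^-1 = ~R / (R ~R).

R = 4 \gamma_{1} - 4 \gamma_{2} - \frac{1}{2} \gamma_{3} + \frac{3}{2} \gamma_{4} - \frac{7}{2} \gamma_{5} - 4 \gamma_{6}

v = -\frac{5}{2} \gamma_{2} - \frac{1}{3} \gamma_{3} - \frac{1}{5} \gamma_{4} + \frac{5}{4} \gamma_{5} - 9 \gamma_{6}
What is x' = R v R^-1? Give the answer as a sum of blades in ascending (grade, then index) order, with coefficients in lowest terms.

~R = 4 \gamma_{1} - 4 \gamma_{2} - \frac{1}{2} \gamma_{3} + \frac{3}{2} \gamma_{4} - \frac{7}{2} \gamma_{5} - 4 \gamma_{6}, and R ~R = \frac{7}{4}, so R^-1 = ~R / (\frac{7}{4}).
R v = -\frac{2539}{120} - 10 \gamma_{12} - \frac{4}{3} \gamma_{13} - \frac{4}{5} \gamma_{14} + 5 \gamma_{15} - 36 \gamma_{16} + \frac{1}{12} \gamma_{23} + \frac{91}{20} \gamma_{24} - \frac{55}{4} \gamma_{25} + 26 \gamma_{26} + \frac{3}{5} \gamma_{34} - \frac{43}{24} \gamma_{35} + \frac{19}{6} \gamma_{36} + \frac{47}{40} \gamma_{45} - \frac{143}{10} \gamma_{46} + \frac{73}{2} \gamma_{56}
Answer: -\frac{10156}{105} \gamma_{1} + \frac{20837}{210} \gamma_{2} + \frac{2609}{210} \gamma_{3} - \frac{505}{14} \gamma_{4} + \frac{5003}{60} \gamma_{5} + \frac{11101}{105} \gamma_{6}


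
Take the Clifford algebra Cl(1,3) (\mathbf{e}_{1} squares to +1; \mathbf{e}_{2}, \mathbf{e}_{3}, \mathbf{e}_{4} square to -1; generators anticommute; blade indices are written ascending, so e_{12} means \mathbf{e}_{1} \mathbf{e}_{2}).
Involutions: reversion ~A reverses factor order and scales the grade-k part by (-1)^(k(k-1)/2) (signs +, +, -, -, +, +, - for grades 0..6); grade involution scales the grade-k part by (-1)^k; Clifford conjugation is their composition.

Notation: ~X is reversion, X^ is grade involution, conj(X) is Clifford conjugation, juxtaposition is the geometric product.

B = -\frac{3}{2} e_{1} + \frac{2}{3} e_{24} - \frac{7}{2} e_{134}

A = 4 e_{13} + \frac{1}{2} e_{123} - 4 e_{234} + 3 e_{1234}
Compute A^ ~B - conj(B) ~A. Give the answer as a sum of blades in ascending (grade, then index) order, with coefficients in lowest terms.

first term: \frac{21}{2} e_{2} + \frac{10}{3} e_{3} + 14 e_{4} + 14 e_{12} - 2 e_{13} + \frac{3}{4} e_{23} + \frac{7}{4} e_{24} + \frac{1}{3} e_{134} + \frac{9}{2} e_{234} + \frac{26}{3} e_{1234}
second term: \frac{21}{2} e_{2} - \frac{26}{3} e_{3} + 14 e_{4} + 14 e_{12} - 2 e_{13} - \frac{3}{4} e_{23} + \frac{7}{4} e_{24} - \frac{1}{3} e_{134} + \frac{9}{2} e_{234} + \frac{10}{3} e_{1234}
Answer: 12 e_{3} + \frac{3}{2} e_{23} + \frac{2}{3} e_{134} + \frac{16}{3} e_{1234}


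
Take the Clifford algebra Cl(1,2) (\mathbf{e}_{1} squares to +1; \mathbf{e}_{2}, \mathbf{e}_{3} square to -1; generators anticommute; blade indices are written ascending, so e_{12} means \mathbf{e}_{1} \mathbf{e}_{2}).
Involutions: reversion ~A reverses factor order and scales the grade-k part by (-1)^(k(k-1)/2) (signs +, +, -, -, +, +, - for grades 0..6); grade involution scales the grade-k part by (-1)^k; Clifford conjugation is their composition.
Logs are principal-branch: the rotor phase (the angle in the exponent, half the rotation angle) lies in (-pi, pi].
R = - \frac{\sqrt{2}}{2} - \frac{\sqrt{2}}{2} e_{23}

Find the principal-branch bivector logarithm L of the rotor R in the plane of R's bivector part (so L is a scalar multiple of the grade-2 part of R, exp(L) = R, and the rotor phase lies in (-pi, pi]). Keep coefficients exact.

The scalar part of R is - \frac{\sqrt{2}}{2}, and that scalar determines the rotor phase on the principal branch; recovering the unit plane as bivector-part over sine of the phase gives L = phase * plane.
Concretely: cos(phase) = - \frac{\sqrt{2}}{2} gives phase = ±\frac{3 \pi}{4}, and since phase/sin(phase) is even the sign is immaterial: L = (phase/sin(phase)) * <R>_2 = (\frac{3 \sqrt{2} \pi}{4}) * <R>_2.
Answer: - \frac{3 \pi}{4} e_{23}


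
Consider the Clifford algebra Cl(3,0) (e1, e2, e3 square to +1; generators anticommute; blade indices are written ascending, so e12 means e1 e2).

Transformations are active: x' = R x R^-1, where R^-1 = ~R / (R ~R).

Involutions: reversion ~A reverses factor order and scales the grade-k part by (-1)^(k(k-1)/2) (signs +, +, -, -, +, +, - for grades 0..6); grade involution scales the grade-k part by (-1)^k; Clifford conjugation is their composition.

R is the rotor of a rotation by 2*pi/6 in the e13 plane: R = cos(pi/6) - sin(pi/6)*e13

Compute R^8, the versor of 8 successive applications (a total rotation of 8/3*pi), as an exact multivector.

Rotor phase runs at HALF the rotation angle; powers of one rotor simply add phase, so after 8 steps in e13 the phase is 8*pi/6 = 4*pi/3 and R^8 = cos(4*pi/3) - sin(4*pi/3)*e13.
cos(4*pi/3) = -1/2 and sin(4*pi/3) = -sqrt(3)/2, so R^8 = -1/2 + sqrt(3)/2*e13. The net rotation is 2/3*pi (after discarding 1 full turn, each of which contributes a factor -1 to the rotor); the rotor keeps the half-angle phase exactly.
Answer: -1/2 + sqrt(3)/2*e13


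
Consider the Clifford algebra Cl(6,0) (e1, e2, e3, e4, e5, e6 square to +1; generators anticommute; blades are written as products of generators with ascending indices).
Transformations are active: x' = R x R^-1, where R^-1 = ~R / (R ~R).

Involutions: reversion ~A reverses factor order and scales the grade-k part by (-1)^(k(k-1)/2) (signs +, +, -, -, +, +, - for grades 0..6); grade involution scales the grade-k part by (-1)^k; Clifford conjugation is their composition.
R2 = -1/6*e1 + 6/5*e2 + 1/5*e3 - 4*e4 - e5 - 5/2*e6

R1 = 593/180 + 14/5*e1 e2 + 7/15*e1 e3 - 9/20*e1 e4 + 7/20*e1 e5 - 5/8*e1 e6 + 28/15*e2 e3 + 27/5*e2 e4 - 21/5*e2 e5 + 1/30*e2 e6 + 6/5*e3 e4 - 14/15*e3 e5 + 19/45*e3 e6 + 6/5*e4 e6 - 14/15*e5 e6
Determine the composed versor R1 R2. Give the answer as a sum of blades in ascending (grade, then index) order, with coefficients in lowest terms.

Distribute over the terms of R2 (each basis-blade product reordered to ascending indices, repeated generators contracted through their squares):
R1 (-1/6*e1) = -593/1080*e1 + 7/15*e2 + 7/90*e3 - 3/40*e4 + 7/120*e5 - 5/48*e6 - 14/45*e1 e2 e3 - 9/10*e1 e2 e4 + 7/10*e1 e2 e5 - 1/180*e1 e2 e6 - 1/5*e1 e3 e4 + 7/45*e1 e3 e5 - 19/270*e1 e3 e6 - 1/5*e1 e4 e6 + 7/45*e1 e5 e6
R1 (6/5*e2) = 84/25*e1 + 593/150*e2 - 56/25*e3 - 162/25*e4 + 126/25*e5 - 1/25*e6 - 14/25*e1 e2 e3 + 27/50*e1 e2 e4 - 21/50*e1 e2 e5 + 3/4*e1 e2 e6 + 36/25*e2 e3 e4 - 28/25*e2 e3 e5 + 38/75*e2 e3 e6 + 36/25*e2 e4 e6 - 28/25*e2 e5 e6
R1 (1/5*e3) = 7/75*e1 + 28/75*e2 + 593/900*e3 - 6/25*e4 + 14/75*e5 - 19/225*e6 + 14/25*e1 e2 e3 + 9/100*e1 e3 e4 - 7/100*e1 e3 e5 + 1/8*e1 e3 e6 - 27/25*e2 e3 e4 + 21/25*e2 e3 e5 - 1/150*e2 e3 e6 + 6/25*e3 e4 e6 - 14/75*e3 e5 e6
R1 (-4*e4) = 9/5*e1 - 108/5*e2 - 24/5*e3 - 593/45*e4 + 24/5*e6 - 56/5*e1 e2 e4 - 28/15*e1 e3 e4 + 7/5*e1 e4 e5 - 5/2*e1 e4 e6 - 112/15*e2 e3 e4 - 84/5*e2 e4 e5 + 2/15*e2 e4 e6 - 56/15*e3 e4 e5 + 76/45*e3 e4 e6 + 56/15*e4 e5 e6
R1 (-e5) = -7/20*e1 + 21/5*e2 + 14/15*e3 - 593/180*e5 - 14/15*e6 - 14/5*e1 e2 e5 - 7/15*e1 e3 e5 + 9/20*e1 e4 e5 - 5/8*e1 e5 e6 - 28/15*e2 e3 e5 - 27/5*e2 e4 e5 + 1/30*e2 e5 e6 - 6/5*e3 e4 e5 + 19/45*e3 e5 e6 + 6/5*e4 e5 e6
R1 (-5/2*e6) = 25/16*e1 - 1/12*e2 - 19/18*e3 - 3*e4 + 7/3*e5 - 593/72*e6 - 7*e1 e2 e6 - 7/6*e1 e3 e6 + 9/8*e1 e4 e6 - 7/8*e1 e5 e6 - 14/3*e2 e3 e6 - 27/2*e2 e4 e6 + 21/2*e2 e5 e6 - 3*e3 e4 e6 + 7/3*e3 e5 e6
Summing the partial products and collecting blades:
Answer: 63901/10800*e1 - 1269/100*e2 - 5783/900*e3 - 41351/1800*e4 + 7783/1800*e5 - 16553/3600*e6 - 14/45*e1 e2 e3 - 289/25*e1 e2 e4 - 63/25*e1 e2 e5 - 563/90*e1 e2 e6 - 593/300*e1 e3 e4 - 343/900*e1 e3 e5 - 1201/1080*e1 e3 e6 + 37/20*e1 e4 e5 - 63/40*e1 e4 e6 - 121/90*e1 e5 e6 - 533/75*e2 e3 e4 - 161/75*e2 e3 e5 - 25/6*e2 e3 e6 - 111/5*e2 e4 e5 - 1789/150*e2 e4 e6 + 706/75*e2 e5 e6 - 74/15*e3 e4 e5 - 241/225*e3 e4 e6 + 578/225*e3 e5 e6 + 74/15*e4 e5 e6


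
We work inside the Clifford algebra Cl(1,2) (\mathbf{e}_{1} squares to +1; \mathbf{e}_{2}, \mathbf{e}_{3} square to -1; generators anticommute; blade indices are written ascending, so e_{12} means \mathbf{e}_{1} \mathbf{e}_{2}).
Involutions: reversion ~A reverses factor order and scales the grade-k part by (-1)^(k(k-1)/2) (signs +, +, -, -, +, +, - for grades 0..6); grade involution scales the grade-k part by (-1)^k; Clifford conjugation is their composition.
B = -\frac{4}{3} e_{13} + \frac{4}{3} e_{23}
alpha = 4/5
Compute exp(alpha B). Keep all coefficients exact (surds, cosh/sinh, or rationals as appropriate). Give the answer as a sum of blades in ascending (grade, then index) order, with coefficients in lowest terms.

B^2 term by term: the squares give (-\frac{4}{3})^2*(e_{13})^2 + (\frac{4}{3})^2*(e_{23})^2 = \frac{16}{9}*(+1) + \frac{16}{9}*(-1) = 0 (each basis 2-blade squares to minus the product of its generators' squares); cross terms between blades sharing an index anticommute and cancel. So B^2 = 0.
B^2 = 0, hence only two terms survive: exp(alpha B) = 1 + alpha B (parabolic case).
Answer: 1 - \frac{16}{15} e_{13} + \frac{16}{15} e_{23}


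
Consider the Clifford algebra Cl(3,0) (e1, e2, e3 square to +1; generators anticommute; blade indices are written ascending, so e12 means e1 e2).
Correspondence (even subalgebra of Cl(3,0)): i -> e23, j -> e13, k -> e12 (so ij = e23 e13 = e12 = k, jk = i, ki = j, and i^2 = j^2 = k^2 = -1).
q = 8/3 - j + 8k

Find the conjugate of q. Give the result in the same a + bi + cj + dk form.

In blades: q = 8/3 + 8*e12 - e13.
Quaternion conjugation is reversion on the even subalgebra: the scalar is fixed and every grade-2 blade flips sign, giving 8/3 - 8*e12 + e13; translating back:
Answer: 8/3 + j - 8k


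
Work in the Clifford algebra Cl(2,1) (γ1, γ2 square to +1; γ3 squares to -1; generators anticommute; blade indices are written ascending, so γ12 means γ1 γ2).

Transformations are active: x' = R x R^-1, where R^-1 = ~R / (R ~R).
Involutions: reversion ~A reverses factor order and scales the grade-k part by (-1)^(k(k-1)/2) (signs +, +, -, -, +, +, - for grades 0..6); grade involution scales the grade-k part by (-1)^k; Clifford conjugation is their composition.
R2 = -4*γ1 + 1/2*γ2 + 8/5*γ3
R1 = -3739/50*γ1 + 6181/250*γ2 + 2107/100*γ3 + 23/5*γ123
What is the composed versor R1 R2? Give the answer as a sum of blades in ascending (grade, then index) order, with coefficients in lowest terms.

Distribute over the terms of R2 (each basis-blade product reordered to ascending indices, repeated generators contracted through their squares):
R1 (-4*γ1) = 7478/25 + 12362/125*γ12 + 2107/25*γ13 - 92/5*γ23
R1 (1/2*γ2) = 6181/500 - 3739/100*γ12 - 23/10*γ13 - 2107/200*γ23
R1 (8/5*γ3) = -4214/125 - 184/25*γ12 - 14956/125*γ13 + 24724/625*γ23
Summing the partial products and collecting blades:
Answer: 27777/100 + 27073/500*γ12 - 9417/250*γ13 + 53117/5000*γ23


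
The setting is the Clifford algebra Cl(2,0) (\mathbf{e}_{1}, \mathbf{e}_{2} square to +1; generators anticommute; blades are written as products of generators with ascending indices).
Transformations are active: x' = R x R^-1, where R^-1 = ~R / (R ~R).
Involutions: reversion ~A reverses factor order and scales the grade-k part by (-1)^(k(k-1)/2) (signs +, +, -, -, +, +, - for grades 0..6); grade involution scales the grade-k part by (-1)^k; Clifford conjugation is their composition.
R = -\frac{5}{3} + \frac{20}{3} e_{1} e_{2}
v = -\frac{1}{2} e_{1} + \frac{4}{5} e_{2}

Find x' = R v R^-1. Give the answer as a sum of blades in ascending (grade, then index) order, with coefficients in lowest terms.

~R = -\frac{5}{3} - \frac{20}{3} e_{1} e_{2}, and R ~R = \frac{425}{9}, so R^-1 = ~R / (\frac{425}{9}).
R v = \frac{37}{6} e_{1} + 2 e_{2}
Answer: \frac{11}{170} e_{1} - \frac{16}{17} e_{2}


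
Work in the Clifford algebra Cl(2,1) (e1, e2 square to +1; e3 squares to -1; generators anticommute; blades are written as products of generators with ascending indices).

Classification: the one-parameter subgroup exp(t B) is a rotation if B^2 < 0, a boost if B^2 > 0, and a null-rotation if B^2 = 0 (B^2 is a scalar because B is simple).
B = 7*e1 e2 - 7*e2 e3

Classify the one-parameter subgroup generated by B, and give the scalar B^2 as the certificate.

B^2 term by term: the squares give (7)^2*(e1 e2)^2 + (-7)^2*(e2 e3)^2 = 49*(-1) + 49*(+1) = 0 (each basis 2-blade squares to minus the product of its generators' squares); cross terms between blades sharing an index anticommute and cancel. So B^2 = 0.
Answer: null-rotation, certificate B^2 = 0. Certificate logic: 0 is a conjugation-invariant scalar, so its sign fixes rotation versus boost versus null-rotation outright.


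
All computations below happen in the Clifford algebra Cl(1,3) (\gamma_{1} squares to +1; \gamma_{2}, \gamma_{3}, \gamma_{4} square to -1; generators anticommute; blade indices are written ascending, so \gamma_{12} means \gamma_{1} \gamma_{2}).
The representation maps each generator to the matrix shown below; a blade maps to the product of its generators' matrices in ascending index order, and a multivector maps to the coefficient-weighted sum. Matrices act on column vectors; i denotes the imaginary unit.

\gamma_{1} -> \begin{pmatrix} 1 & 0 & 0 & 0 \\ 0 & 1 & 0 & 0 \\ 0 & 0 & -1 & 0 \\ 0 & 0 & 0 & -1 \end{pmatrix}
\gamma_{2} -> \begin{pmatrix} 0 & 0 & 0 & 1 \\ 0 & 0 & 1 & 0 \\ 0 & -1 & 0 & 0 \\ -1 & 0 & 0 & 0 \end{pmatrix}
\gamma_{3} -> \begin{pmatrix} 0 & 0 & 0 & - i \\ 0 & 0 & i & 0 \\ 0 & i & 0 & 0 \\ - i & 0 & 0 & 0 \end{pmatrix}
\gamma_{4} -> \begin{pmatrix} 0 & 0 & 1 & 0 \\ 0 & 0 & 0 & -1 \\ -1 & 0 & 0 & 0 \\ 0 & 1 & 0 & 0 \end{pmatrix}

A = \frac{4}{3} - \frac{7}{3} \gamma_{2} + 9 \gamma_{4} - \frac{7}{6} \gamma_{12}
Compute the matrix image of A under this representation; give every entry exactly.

Bivector images (products of the table entries): rho(\gamma_{12}) = rho(\gamma_{1})rho(\gamma_{2}) = \begin{pmatrix} 0 & 0 & 0 & 1 \\ 0 & 0 & 1 & 0 \\ 0 & 1 & 0 & 0 \\ 1 & 0 & 0 & 0 \end{pmatrix}.
M = (\frac{4}{3})*1 + (-\frac{7}{3})*rho(\gamma_{2}) + (9)*rho(\gamma_{4}) + (-\frac{7}{6})*rho(\gamma_{12}), summed entrywise (1 is the identity matrix):
Answer: \begin{pmatrix} \frac{4}{3} & 0 & 9 & - \frac{7}{2} \\ 0 & \frac{4}{3} & - \frac{7}{2} & -9 \\ -9 & \frac{7}{6} & \frac{4}{3} & 0 \\ \frac{7}{6} & 9 & 0 & \frac{4}{3} \end{pmatrix}


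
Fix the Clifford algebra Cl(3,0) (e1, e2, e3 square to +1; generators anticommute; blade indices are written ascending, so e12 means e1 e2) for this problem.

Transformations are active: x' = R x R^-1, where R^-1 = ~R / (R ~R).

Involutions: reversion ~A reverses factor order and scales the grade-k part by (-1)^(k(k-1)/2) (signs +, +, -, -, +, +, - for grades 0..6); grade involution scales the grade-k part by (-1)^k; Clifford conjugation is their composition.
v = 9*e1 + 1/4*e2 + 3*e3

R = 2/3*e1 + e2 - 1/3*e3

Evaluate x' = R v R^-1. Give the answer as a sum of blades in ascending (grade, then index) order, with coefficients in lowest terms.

~R = 2/3*e1 + e2 - 1/3*e3, and R ~R = 14/9, so R^-1 = ~R / (14/9).
R v = 21/4 - 53/6*e12 + 5*e13 + 37/12*e23
Answer: -9/2*e1 + 13/2*e2 - 21/4*e3


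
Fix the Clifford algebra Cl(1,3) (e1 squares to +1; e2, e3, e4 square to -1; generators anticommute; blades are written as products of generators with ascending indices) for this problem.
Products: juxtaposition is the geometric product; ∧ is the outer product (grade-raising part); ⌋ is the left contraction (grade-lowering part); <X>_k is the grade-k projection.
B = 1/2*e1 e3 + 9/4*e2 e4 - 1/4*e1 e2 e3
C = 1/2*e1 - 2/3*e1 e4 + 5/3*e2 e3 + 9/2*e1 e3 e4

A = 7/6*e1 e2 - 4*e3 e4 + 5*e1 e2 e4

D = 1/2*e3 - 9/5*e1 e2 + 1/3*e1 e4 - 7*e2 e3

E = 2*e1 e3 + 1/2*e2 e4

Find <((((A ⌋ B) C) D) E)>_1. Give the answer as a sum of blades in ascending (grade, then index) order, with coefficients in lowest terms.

step 1: -7/24*e3
step 2: -35/72*e2 + 7/48*e1 e3 - 21/16*e1 e4 - 7/36*e1 e3 e4
step 3: -7/16 + 77/96*e1 - 721/216*e3 - 49/48*e1 e2 - 7/72*e1 e4 - 91/180*e2 e3 + 189/80*e2 e4 - 7/144*e3 e4 + 329/216*e1 e2 e4 + 21/32*e1 e3 e4 + 7/20*e2 e3 e4 + 147/16*e1 e2 e3 e4
step 4: -189/160 - 119/16*e1 + 427/240*e3 + 21/16*e4 + 77/80*e1 e2 + 119/32*e1 e3 + 119/288*e1 e4 + 595/288*e2 e3 - 595/32*e2 e4 - 161/360*e3 e4 - 21/64*e1 e2 e3 - 287/960*e1 e2 e4 - 595/432*e2 e3 e4 - 189/40*e1 e2 e3 e4
step 5: -119/16*e1 + 427/240*e3 + 21/16*e4
Answer: -119/16*e1 + 427/240*e3 + 21/16*e4


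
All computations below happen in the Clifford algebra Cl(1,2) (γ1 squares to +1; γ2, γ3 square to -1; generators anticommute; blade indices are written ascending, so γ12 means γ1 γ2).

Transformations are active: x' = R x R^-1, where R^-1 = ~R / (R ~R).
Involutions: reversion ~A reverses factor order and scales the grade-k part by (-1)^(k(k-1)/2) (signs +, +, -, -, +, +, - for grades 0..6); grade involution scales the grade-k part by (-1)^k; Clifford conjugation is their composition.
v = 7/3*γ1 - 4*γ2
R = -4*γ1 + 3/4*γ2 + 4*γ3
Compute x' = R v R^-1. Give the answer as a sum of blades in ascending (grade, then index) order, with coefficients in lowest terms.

~R = -4*γ1 + 3/4*γ2 + 4*γ3, and R ~R = -9/16, so R^-1 = ~R / (-9/16).
R v = -19/3 + 57/4*γ12 - 28/3*γ13 + 16*γ23
Answer: -2495/27*γ1 + 188/9*γ2 + 2432/27*γ3


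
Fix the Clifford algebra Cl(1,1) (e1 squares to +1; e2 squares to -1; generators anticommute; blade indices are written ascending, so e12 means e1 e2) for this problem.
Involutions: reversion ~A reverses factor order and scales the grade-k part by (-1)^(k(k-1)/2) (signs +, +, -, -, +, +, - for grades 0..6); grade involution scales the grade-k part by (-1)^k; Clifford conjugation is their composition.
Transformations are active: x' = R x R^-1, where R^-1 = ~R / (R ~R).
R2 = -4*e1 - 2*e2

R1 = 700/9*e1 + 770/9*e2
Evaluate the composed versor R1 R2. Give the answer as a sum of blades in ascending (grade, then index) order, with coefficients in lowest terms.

Distribute over the terms of R1 (each basis-blade product reordered to ascending indices, repeated generators contracted through their squares):
(700/9*e1) R2 = -2800/9 - 1400/9*e12
(770/9*e2) R2 = 1540/9 + 3080/9*e12
Summing the partial products and collecting blades:
Answer: -140 + 560/3*e12


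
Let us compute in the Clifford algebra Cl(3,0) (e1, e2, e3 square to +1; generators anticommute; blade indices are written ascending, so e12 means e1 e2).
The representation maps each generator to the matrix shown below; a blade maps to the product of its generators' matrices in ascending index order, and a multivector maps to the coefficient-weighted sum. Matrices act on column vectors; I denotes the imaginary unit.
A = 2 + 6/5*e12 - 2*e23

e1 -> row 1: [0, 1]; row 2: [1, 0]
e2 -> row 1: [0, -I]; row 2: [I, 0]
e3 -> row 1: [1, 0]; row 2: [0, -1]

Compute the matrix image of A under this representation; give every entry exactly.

Bivector images (products of the table entries): rho(e12) = rho(e1)rho(e2) = row 1: [I, 0]; row 2: [0, -I]; rho(e23) = rho(e2)rho(e3) = row 1: [0, I]; row 2: [I, 0].
M = (2)*1 + (6/5)*rho(e12) + (-2)*rho(e23), summed entrywise (1 is the identity matrix):
Answer: row 1: [2 + 6*I/5, -2*I]; row 2: [-2*I, 2 - 6*I/5]


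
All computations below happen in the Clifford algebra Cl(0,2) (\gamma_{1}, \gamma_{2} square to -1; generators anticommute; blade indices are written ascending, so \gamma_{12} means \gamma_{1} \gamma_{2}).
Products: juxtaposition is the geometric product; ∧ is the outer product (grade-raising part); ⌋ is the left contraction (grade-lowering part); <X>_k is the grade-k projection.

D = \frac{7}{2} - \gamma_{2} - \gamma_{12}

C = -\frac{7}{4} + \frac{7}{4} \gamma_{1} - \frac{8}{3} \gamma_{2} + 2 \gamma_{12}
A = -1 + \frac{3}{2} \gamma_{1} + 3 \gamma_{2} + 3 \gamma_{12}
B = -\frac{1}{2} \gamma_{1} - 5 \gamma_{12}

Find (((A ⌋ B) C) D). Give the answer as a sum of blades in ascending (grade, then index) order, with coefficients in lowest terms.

step 1: \frac{63}{4} - \frac{29}{2} \gamma_{1} + \frac{15}{2} \gamma_{2} + 5 \gamma_{12}
step 2: \frac{125}{16} + \frac{3901}{48} \gamma_{1} - \frac{139}{8} \gamma_{2} + \frac{1159}{24} \gamma_{12}
step 3: \frac{5593}{96} + \frac{33611}{96} \gamma_{1} + \frac{607}{48} \gamma_{2} + \frac{1279}{16} \gamma_{12}
Answer: \frac{5593}{96} + \frac{33611}{96} \gamma_{1} + \frac{607}{48} \gamma_{2} + \frac{1279}{16} \gamma_{12}


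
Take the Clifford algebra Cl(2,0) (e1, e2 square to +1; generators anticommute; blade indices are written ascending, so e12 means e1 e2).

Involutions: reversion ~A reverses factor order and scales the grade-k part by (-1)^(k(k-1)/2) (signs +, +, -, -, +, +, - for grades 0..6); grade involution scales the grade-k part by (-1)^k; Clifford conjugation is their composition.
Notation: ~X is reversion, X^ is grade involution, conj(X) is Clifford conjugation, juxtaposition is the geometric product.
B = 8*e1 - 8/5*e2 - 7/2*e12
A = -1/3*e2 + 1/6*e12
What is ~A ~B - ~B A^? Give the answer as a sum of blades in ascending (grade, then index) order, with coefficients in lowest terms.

first term: 67/60 + 43/30*e1 + 4/3*e2 + 8/3*e12
second term: -67/60 + 43/30*e1 + 4/3*e2 + 8/3*e12
Answer: 67/30


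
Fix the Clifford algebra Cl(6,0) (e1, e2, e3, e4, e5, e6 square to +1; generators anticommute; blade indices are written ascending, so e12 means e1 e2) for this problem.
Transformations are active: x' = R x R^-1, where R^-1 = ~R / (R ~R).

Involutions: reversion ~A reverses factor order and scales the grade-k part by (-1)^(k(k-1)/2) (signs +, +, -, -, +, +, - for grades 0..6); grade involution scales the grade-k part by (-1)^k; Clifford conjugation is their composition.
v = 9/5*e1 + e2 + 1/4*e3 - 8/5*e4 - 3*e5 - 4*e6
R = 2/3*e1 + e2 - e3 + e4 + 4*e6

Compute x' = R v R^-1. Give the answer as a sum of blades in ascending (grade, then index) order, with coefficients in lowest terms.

~R = 2/3*e1 + e2 - e3 + e4 + 4*e6, and R ~R = 175/9, so R^-1 = ~R / (175/9).
R v = -313/20 - 17/15*e12 + 59/30*e13 - 43/15*e14 - 2*e15 - 148/15*e16 + 5/4*e23 - 13/5*e24 - 3*e25 - 8*e26 + 27/20*e34 + 3*e35 + 3*e36 - 3*e45 + 12/5*e46 + 12*e56
Answer: -2514/875*e1 - 4567/1750*e2 + 4759/3500*e3 - 17/1750*e4 + 3*e5 - 2134/875*e6
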